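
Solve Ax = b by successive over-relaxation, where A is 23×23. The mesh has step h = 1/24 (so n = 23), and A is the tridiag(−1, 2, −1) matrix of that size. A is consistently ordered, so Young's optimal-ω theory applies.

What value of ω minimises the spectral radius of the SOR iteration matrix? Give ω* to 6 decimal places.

ω* = 1.769088

ρ_J = max_k |cos(kπ/24)| = cos(π/24) = 0.991445
√(1−ρ_J²) = |sin(π/24)| = 0.1305262
Young: ω* = 2/(1+√(1−ρ_J²)) = 2/(1+0.1305262) = 2/1.1305262 = 1.769088.
[ρ_SOR] ω* − 1 = 0.769088.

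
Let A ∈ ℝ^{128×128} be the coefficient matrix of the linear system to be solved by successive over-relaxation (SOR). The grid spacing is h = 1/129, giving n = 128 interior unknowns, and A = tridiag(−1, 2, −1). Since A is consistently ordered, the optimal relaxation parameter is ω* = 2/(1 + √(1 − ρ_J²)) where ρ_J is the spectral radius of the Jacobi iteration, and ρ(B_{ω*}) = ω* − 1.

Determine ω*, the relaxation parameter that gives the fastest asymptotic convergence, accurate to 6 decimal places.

ω* = 1.952456

[ρ_J] n=128: ρ(B_J) = cos(π/(n+1)) = cos(π/129) = 0.999703.
√(1 − cos²(π/129)) = sin(π/129) ≈ 0.0243510.
[ω*] 2 ÷ (1 + 0.0243510) = 2 ÷ 1.0243510 = 1.952456.
[ρ_SOR] ω* − 1 = 0.952456.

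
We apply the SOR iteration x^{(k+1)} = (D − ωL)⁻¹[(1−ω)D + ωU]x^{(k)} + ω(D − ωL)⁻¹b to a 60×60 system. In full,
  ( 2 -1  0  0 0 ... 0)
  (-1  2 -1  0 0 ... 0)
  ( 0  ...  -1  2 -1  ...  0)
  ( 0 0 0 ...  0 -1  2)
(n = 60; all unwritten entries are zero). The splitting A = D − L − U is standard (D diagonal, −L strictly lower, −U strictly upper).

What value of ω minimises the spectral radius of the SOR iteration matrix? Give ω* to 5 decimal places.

ω* = 1.90208

[ρ_J] n=60: ρ(B_J) = cos(π/(n+1)) = cos(π/61) = 0.99867.
root = sin(π/61) = 0.051479  (since 1−cos² = sin²).
ω* = 2/(1+0.051479) = 1.90208
Hence ρ(B_{ω*}) = 1.90208 − 1 = 0.90208.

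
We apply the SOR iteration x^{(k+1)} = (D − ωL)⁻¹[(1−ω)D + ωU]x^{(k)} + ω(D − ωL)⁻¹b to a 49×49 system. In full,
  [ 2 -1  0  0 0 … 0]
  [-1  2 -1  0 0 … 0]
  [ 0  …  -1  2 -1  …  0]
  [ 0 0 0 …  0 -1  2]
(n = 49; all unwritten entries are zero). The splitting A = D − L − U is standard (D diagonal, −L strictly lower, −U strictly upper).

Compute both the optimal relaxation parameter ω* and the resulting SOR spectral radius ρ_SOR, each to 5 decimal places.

n=49: λ(B_J) = 1 − λ(A)/2 = cos(kπ/50); k=1 gives ρ_J = 0.99803.
√(1 − cos²(π/50)) = sin(π/50) ≈ 0.062791.
ω* = 2/(1 + 0.062791) = 2/1.062791 = 1.88184.
ρ(B_{ω*}) = ω*−1 = 0.88184

ω* = 1.88184, ρ_SOR = 0.88184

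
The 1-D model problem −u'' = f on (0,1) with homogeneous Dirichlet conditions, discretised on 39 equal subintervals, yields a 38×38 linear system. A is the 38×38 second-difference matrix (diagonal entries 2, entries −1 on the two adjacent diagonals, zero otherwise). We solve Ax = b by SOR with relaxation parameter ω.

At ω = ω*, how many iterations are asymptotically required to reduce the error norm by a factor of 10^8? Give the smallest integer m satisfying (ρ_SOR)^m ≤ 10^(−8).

spectrum of D⁻¹(L+U) = {cos(kπ/39) : 1≤k≤38}; ρ_J = cos(π/39) = 0.9967573.
√(1−ρ_J²) = |sin(π/39)| = 0.0804666
ω* = 2/(1 + 0.0804666) = 2/1.0804666 = 1.8510521.
At ω = 1.8510521 every |λ(B_ω)| = ω−1, so ρ_SOR = 0.8510521.
m ≥ 8·ln10 / (−ln 0.8510521) = 114.214; smallest integer m = 115.

m = 115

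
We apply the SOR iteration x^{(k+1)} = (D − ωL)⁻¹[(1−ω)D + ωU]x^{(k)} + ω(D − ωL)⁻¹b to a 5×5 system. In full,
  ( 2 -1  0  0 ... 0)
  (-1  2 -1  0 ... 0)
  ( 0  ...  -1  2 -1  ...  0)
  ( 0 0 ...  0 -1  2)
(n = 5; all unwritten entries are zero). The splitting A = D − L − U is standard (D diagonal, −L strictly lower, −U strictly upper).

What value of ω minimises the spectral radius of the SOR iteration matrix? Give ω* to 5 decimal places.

ω* = 1.33333

spectrum of D⁻¹(L+U) = {cos(kπ/6) : 1≤k≤5}; ρ_J = cos(π/6) = 0.86603.
√(1 − cos²(π/6)) = sin(π/6) ≈ 0.500000.
ω* = 2/(1+0.500000) = 1.33333
At ω = 1.33333 every |λ(B_ω)| = ω−1, so ρ_SOR = 0.33333.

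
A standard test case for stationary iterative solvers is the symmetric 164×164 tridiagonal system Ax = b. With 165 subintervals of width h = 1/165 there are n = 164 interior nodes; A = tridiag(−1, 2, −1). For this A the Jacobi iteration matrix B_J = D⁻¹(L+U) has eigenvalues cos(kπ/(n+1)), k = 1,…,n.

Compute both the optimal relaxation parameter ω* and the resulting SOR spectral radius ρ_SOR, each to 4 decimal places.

ω* = 1.9626, ρ_SOR = 0.9626

spectrum of D⁻¹(L+U) = {cos(kπ/165) : 1≤k≤164}; ρ_J = cos(π/165) = 0.9998.
1 − cos²(π/165) = sin²(π/165) ⇒ √(1−ρ_J²) = sin(π/165) = 0.01904.
ω* = 2/(1+0.01904) = 1.9626
ρ(B_{ω*}) = ω*−1 = 0.9626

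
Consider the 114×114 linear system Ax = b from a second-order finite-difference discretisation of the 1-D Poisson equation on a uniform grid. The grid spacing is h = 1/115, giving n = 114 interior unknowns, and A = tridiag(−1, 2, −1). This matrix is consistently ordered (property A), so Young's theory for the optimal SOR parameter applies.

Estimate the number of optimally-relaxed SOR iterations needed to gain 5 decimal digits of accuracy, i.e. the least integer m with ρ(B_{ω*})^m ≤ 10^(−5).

m = 211

[ρ_J] n=114: ρ(B_J) = cos(π/(n+1)) = cos(π/115) = 0.9996269.
√(1 − cos²(π/115)) = sin(π/115) ≈ 0.0273148.
Then 2/(1+√(1−ρ_J²)) = 2/(1+0.0273148); ω* = 2/1.0273148 = 1.9468229.
ρ_SOR = ω* − 1 ≈ 0.9468229.
For 5 digits: m = 5·ln10 / (−ln 0.9468229) = 11.5129/0.0546432 = 210.692; round up → m = 211.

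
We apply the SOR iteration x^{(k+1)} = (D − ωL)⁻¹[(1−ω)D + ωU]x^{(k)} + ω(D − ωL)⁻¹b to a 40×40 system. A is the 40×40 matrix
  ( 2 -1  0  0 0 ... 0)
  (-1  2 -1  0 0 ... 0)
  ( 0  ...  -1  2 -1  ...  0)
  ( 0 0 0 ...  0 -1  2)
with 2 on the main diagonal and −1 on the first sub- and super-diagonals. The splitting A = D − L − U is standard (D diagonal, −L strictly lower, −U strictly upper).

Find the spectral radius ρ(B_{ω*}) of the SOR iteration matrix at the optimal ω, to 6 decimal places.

ρ_J = max_k |cos(kπ/41)| = cos(π/41) = 0.997066
√(1 − cos²(π/41)) = sin(π/41) ≈ 0.0765493.
So ω* = 2/1.0765493 = 1.857788 (Young).
ρ(B_{ω*}) = ω*−1 = 0.857788

ρ_SOR = 0.857788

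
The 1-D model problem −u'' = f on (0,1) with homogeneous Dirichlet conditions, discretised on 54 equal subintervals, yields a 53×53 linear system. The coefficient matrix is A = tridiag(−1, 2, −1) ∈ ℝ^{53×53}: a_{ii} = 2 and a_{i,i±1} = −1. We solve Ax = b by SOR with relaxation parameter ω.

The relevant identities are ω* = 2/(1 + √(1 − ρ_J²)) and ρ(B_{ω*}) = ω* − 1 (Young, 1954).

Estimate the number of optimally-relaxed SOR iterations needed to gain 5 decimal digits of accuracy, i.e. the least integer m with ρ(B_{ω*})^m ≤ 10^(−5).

m = 99

n=53: λ(B_J) = 1 − λ(A)/2 = cos(kπ/54); k=1 gives ρ_J = 0.9983082.
1 − cos²(π/54) = sin²(π/54) ⇒ √(1−ρ_J²) = sin(π/54) = 0.0581448.
ω* = 2 / (1 + 0.0581448) = 2 / 1.0581448 ≈ 1.8901005.
[ρ_SOR] ω* − 1 = 0.8901005.
5·ln10 = 11.5129; −ln(0.8901005) = 0.116421; m = ⌈11.5129/0.116421⌉ = ⌈98.890⌉ = 99.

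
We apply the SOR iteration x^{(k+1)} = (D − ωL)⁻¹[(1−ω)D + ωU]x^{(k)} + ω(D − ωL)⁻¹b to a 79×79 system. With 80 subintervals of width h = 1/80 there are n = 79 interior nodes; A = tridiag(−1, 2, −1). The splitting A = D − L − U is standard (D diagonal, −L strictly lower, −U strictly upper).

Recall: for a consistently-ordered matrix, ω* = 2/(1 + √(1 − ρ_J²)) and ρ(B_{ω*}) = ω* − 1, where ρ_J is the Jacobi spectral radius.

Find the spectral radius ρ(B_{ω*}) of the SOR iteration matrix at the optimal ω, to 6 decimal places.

ρ_SOR = 0.924447

[ρ_J] n=79: ρ(B_J) = cos(π/(n+1)) = cos(π/80) = 0.999229.
√(1−ρ_J²) = |sin(π/80)| = 0.0392598
ω* = 2 / (1 + 0.0392598) = 2 / 1.0392598 ≈ 1.924447.
At ω = 1.924447 every |λ(B_ω)| = ω−1, so ρ_SOR = 0.924447.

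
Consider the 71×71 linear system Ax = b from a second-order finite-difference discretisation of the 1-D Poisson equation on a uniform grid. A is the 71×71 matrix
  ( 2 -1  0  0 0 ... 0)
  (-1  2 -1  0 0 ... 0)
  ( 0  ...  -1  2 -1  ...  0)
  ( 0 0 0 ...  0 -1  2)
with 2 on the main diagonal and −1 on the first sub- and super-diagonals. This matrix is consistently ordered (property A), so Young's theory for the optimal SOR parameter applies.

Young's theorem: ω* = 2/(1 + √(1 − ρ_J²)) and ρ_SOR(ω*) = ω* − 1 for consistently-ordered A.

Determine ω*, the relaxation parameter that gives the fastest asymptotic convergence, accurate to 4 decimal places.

ρ_J = max_k |cos(kπ/72)| = cos(π/72) = 0.9990
1 − cos²(π/72) = sin²(π/72) ⇒ √(1−ρ_J²) = sin(π/72) = 0.04362.
ω* = 2/(1+0.04362) = 1.9164
At ω = 1.9164 every |λ(B_ω)| = ω−1, so ρ_SOR = 0.9164.

ω* = 1.9164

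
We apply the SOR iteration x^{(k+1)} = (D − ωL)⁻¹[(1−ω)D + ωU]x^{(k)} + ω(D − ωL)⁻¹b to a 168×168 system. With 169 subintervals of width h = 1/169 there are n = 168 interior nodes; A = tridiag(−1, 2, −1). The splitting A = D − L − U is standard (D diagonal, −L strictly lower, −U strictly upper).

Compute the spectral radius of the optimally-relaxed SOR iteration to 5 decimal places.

ρ_SOR = 0.96350

B_J for the 168×168 system has eigenvalues cos(kπ/169); ρ_J = cos(π/169) = 0.99983.
1 − cos²(π/169) = sin²(π/169) ⇒ √(1−ρ_J²) = sin(π/169) = 0.018588.
[ω*] 2 ÷ (1 + 0.018588) = 2 ÷ 1.018588 = 1.96350.
ρ_SOR = ω* − 1 = 1.96350 − 1 = 0.96350.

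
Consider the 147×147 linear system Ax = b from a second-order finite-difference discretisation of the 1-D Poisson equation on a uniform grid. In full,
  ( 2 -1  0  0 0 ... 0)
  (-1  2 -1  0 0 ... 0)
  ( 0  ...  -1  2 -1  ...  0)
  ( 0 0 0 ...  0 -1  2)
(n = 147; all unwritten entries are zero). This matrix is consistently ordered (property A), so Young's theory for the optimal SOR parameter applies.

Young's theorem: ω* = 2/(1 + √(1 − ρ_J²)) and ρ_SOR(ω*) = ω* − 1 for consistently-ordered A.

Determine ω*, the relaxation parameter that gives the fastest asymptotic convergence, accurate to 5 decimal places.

ω* = 1.95843

With n=147, ρ(Jacobi) = cos(π/148) = 0.99977.
1 − cos²(π/148) = sin²(π/148) ⇒ √(1−ρ_J²) = sin(π/148) = 0.021225.
ω* = 2 / (1 + 0.021225) = 2 / 1.021225 ≈ 1.95843.
and ρ(B_{ω*}) = 1.95843 − 1 = 0.95843.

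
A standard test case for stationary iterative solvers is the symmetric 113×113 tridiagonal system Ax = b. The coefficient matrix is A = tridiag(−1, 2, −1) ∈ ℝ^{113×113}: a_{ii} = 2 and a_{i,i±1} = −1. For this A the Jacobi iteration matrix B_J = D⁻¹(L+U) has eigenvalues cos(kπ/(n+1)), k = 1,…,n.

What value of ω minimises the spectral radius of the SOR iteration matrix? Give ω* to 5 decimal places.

½·tridiag(1,0,1) at n=113: λ_k = cos(kπ/114); max |λ| at k=1 ⇒ ρ_J = cos(π/114) ≈ 0.99962.
root = sin(π/114) = 0.027554  (since 1−cos² = sin²).
So ω* = 2/1.027554 = 1.94637 (Young).
Hence ρ(B_{ω*}) = 1.94637 − 1 = 0.94637.

ω* = 1.94637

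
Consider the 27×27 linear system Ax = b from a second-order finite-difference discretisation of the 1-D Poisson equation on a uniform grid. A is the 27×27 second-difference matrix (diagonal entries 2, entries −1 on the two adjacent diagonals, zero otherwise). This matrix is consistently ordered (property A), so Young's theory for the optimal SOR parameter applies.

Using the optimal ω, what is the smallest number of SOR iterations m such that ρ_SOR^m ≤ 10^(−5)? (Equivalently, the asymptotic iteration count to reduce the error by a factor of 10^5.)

With n=27, ρ(Jacobi) = cos(π/28) = 0.9937122.
1 − cos²(π/28) = sin²(π/28) ⇒ √(1−ρ_J²) = sin(π/28) = 0.1119645.
Young: ω* = 2/(1+√(1−ρ_J²)) = 2/(1+0.1119645) = 2/1.1119645 = 1.7986186.
At ω = 1.7986186 every |λ(B_ω)| = ω−1, so ρ_SOR = 0.7986186.
Need (0.7986186)^m ≤ 10^(−5): m ≥ 5·ln10/|ln 0.7986186| = 11.5129/0.224872 = 51.198 ⇒ m = 52.

m = 52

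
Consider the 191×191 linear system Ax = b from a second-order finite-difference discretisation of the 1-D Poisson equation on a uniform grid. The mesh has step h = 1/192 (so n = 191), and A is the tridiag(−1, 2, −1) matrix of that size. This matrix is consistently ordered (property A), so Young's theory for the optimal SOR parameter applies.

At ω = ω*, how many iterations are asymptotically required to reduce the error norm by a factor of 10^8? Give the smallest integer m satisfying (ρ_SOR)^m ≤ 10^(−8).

m = 563

B_J for the 191×191 system has eigenvalues cos(kπ/192); ρ_J = cos(π/192) = 0.9998661.
√(1 − cos²(π/192)) = sin(π/192) ≈ 0.0163617.
ω* = 2 / (1 + 0.0163617) = 2 / 1.0163617 ≈ 1.9678034.
[ρ_SOR] ω* − 1 = 0.9678034.
For 8 digits: m = 8·ln10 / (−ln 0.9678034) = 18.4207/0.0327263 = 562.871; round up → m = 563.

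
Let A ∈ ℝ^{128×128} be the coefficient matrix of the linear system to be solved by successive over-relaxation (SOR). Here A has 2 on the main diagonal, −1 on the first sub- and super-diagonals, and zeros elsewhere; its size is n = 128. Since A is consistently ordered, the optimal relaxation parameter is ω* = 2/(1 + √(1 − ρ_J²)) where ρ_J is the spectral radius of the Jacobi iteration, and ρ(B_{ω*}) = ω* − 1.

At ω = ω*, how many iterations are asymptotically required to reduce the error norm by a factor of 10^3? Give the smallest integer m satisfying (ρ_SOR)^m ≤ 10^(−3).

m = 142

[ρ_J] n=128: ρ(B_J) = cos(π/(n+1)) = cos(π/129) = 0.9997035.
root = sin(π/129) = 0.0243510  (since 1−cos² = sin²).
ω* = 2/(1+0.0243510) = 1.9524558
ρ_SOR = ω* − 1 ≈ 0.9524558.
m ≥ 3·ln10 / (−ln 0.9524558) = 141.809; smallest integer m = 142.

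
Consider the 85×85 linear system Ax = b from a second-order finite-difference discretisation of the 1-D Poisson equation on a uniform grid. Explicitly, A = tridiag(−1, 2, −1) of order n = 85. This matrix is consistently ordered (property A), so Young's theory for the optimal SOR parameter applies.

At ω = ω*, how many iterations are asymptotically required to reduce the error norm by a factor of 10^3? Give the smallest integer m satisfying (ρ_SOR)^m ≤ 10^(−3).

m = 95

n=85: λ(B_J) = 1 − λ(A)/2 = cos(kπ/86); k=1 gives ρ_J = 0.9993328.
root = sin(π/86) = 0.0365220  (since 1−cos² = sin²).
[ω*] 2 ÷ (1 + 0.0365220) = 2 ÷ 1.0365220 = 1.9295297.
ρ_SOR = ω* − 1 = 1.9295297 − 1 = 0.9295297.
3·ln10 = 6.90776; −ln(0.9295297) = 0.0730765; m = ⌈6.90776/0.0730765⌉ = ⌈94.528⌉ = 95.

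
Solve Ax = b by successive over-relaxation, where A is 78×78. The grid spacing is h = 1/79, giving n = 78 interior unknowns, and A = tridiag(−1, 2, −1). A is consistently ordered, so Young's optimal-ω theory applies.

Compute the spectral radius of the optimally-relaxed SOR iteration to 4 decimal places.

ρ_SOR = 0.9235

B_J for the 78×78 system has eigenvalues cos(kπ/79); ρ_J = cos(π/79) = 0.9992.
√(1−ρ_J²) simplifies to sin(π/79) = 0.03976.
Then 2/(1+√(1−ρ_J²)) = 2/(1+0.03976); ω* = 2/1.03976 = 1.9235.
[ρ_SOR] ω* − 1 = 0.9235.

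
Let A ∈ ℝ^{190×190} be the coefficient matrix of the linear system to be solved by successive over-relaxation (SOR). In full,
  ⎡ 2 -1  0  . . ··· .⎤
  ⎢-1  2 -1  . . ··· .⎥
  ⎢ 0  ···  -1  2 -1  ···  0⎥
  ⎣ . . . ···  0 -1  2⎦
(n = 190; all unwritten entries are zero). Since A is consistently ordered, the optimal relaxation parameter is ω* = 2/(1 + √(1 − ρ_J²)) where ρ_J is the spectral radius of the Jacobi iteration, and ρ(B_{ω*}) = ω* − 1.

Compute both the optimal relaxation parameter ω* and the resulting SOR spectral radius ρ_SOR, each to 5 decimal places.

ω* = 1.96764, ρ_SOR = 0.96764

B_J for the 190×190 system has eigenvalues cos(kπ/191); ρ_J = cos(π/191) = 0.99986.
√(1−ρ_J²) = |sin(π/191)| = 0.016447
Then 2/(1+√(1−ρ_J²)) = 2/(1+0.016447); ω* = 2/1.016447 = 1.96764.
[ρ_SOR] ω* − 1 = 0.96764.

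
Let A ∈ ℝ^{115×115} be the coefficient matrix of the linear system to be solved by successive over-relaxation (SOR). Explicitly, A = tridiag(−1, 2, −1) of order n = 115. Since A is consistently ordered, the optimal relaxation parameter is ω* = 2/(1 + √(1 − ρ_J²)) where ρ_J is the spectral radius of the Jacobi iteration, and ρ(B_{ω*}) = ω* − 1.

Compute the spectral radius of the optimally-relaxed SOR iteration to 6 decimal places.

ρ_SOR = 0.947269

[ρ_J] n=115: ρ(B_J) = cos(π/(n+1)) = cos(π/116) = 0.999633.
√(1−ρ_J²) simplifies to sin(π/116) = 0.0270794.
ω* = 2 / (1 + 0.0270794) = 2 / 1.0270794 ≈ 1.947269.
ρ_SOR = ω* − 1 ≈ 0.947269.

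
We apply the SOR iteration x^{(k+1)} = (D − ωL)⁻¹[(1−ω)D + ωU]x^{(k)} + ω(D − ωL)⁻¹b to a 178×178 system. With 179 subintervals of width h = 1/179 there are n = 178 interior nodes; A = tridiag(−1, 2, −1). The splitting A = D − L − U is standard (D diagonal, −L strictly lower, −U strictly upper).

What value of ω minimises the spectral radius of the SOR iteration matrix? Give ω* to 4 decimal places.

½·tridiag(1,0,1) at n=178: λ_k = cos(kπ/179); max |λ| at k=1 ⇒ ρ_J = cos(π/179) ≈ 0.9998.
√(1−ρ_J²) simplifies to sin(π/179) = 0.01755.
ω* = 2/(1 + 0.01755) = 2/1.01755 = 1.9655.
ρ_SOR = ω* − 1 = 1.9655 − 1 = 0.9655.

ω* = 1.9655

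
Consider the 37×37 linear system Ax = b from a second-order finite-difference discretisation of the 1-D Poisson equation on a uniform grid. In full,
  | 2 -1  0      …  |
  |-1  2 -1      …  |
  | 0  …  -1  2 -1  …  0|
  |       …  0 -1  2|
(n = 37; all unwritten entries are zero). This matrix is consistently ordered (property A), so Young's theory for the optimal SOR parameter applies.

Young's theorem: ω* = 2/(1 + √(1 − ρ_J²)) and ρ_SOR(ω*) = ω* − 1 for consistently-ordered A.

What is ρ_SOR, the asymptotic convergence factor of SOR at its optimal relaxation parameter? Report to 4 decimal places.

B_J for the 37×37 system has eigenvalues cos(kπ/38); ρ_J = cos(π/38) = 0.9966.
√(1−ρ_J²) simplifies to sin(π/38) = 0.08258.
So ω* = 2/1.08258 = 1.8474 (Young).
[ρ_SOR] ω* − 1 = 0.8474.

ρ_SOR = 0.8474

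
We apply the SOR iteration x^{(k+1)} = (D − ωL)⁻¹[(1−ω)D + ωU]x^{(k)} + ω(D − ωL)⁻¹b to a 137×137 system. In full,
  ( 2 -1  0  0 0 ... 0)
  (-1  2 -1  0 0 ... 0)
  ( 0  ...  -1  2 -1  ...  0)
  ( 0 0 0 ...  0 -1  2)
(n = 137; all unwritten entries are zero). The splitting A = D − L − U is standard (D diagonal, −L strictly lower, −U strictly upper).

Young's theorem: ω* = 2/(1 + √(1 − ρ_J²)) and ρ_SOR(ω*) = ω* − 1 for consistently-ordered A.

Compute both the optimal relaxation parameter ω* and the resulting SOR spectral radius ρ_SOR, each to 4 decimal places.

[ρ_J] n=137: ρ(B_J) = cos(π/(n+1)) = cos(π/138) = 0.9997.
√(1 − cos²(π/138)) = sin(π/138) ≈ 0.02276.
Young: ω* = 2/(1+√(1−ρ_J²)) = 2/(1+0.02276) = 2/1.02276 = 1.9555.
[ρ_SOR] ω* − 1 = 0.9555.

ω* = 1.9555, ρ_SOR = 0.9555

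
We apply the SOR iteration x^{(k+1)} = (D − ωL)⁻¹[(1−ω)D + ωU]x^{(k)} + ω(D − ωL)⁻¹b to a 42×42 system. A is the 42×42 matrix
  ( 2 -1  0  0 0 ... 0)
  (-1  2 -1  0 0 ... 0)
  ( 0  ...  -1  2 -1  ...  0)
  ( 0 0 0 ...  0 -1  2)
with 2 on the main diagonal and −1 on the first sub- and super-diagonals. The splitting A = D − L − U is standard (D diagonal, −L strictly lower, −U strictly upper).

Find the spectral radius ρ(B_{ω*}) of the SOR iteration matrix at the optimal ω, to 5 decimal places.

ρ_SOR = 0.86394

B_J for the 42×42 system has eigenvalues cos(kπ/43); ρ_J = cos(π/43) = 0.99733.
root = sin(π/43) = 0.072995  (since 1−cos² = sin²).
ω* = 2 / (1 + 0.072995) = 2 / 1.072995 ≈ 1.86394.
ρ_SOR = ω* − 1 ≈ 0.86394.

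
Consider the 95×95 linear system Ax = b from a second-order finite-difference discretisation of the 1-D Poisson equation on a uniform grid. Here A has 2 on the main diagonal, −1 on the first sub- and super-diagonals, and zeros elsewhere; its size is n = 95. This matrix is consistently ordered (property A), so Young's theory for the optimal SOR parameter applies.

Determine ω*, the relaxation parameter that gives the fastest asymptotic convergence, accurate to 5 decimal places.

ω* = 1.93664

[ρ_J] n=95: ρ(B_J) = cos(π/(n+1)) = cos(π/96) = 0.99946.
√(1−ρ_J²) simplifies to sin(π/96) = 0.032719.
Then 2/(1+√(1−ρ_J²)) = 2/(1+0.032719); ω* = 2/1.032719 = 1.93664.
[ρ_SOR] ω* − 1 = 0.93664.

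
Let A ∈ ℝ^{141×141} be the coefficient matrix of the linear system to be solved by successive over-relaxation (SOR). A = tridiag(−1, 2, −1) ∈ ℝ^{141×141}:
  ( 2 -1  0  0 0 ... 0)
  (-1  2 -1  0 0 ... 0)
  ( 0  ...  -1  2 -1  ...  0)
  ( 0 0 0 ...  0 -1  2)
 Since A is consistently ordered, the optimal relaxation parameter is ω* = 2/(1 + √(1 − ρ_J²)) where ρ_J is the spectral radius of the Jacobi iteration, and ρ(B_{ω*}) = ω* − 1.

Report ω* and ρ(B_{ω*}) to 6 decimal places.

ω* = 1.956713, ρ_SOR = 0.956713

spectrum of D⁻¹(L+U) = {cos(kπ/142) : 1≤k≤141}; ρ_J = cos(π/142) = 0.999755.
√(1−ρ_J²) simplifies to sin(π/142) = 0.0221221.
ω* = 2 / (1 + 0.0221221) = 2 / 1.0221221 ≈ 1.956713.
ρ_SOR = ω* − 1 = 1.956713 − 1 = 0.956713.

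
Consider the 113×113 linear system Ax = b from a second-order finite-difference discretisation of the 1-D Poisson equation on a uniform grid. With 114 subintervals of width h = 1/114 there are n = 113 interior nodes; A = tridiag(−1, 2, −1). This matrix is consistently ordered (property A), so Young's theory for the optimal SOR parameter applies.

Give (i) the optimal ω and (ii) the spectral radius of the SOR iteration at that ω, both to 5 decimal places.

B_J for the 113×113 system has eigenvalues cos(kπ/114); ρ_J = cos(π/114) = 0.99962.
√(1 − cos²(π/114)) = sin(π/114) ≈ 0.027554.
So ω* = 2/1.027554 = 1.94637 (Young).
At ω = 1.94637 every |λ(B_ω)| = ω−1, so ρ_SOR = 0.94637.

ω* = 1.94637, ρ_SOR = 0.94637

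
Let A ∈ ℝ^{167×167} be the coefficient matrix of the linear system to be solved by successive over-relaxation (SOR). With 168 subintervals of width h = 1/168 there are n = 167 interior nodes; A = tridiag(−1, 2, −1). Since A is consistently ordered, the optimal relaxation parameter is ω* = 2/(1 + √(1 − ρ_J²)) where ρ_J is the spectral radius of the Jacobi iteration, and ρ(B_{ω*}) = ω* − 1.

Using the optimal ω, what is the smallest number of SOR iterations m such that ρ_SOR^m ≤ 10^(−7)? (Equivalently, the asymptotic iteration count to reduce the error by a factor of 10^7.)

spectrum of D⁻¹(L+U) = {cos(kπ/168) : 1≤k≤167}; ρ_J = cos(π/168) = 0.9998252.
1 − cos²(π/168) = sin²(π/168) ⇒ √(1−ρ_J²) = sin(π/168) = 0.0186989.
ω* = 2/(1+0.0186989) = 1.9632887
and ρ(B_{ω*}) = 1.9632887 − 1 = 0.9632887.
Need (0.9632887)^m ≤ 10^(−7): m ≥ 7·ln10/|ln 0.9632887| = 16.1181/0.0374021 = 430.941 ⇒ m = 431.

m = 431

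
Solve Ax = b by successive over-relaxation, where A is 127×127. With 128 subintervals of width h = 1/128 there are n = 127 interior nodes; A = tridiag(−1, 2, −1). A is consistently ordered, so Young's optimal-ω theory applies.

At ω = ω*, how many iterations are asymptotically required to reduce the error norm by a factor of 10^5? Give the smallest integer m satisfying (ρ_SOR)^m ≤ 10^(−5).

[ρ_J] n=127: ρ(B_J) = cos(π/(n+1)) = cos(π/128) = 0.9996988.
√(1−ρ_J²) = |sin(π/128)| = 0.0245412
ω* = 2/(1+0.0245412) = 1.9520933
Hence ρ(B_{ω*}) = 1.9520933 − 1 = 0.9520933.
For 5 digits: m = 5·ln10 / (−ln 0.9520933) = 11.5129/0.0490922 = 234.516; round up → m = 235.

m = 235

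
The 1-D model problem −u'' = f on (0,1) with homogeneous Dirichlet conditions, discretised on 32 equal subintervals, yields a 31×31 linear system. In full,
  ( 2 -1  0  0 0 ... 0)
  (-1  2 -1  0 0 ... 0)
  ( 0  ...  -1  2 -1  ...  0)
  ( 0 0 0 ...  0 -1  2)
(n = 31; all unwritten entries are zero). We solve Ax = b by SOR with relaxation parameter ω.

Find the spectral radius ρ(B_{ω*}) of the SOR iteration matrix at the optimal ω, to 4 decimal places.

[ρ_J] n=31: ρ(B_J) = cos(π/(n+1)) = cos(π/32) = 0.9952.
1 − cos²(π/32) = sin²(π/32) ⇒ √(1−ρ_J²) = sin(π/32) = 0.09802.
Young: ω* = 2/(1+√(1−ρ_J²)) = 2/(1+0.09802) = 2/1.09802 = 1.8215.
ρ_SOR = ω* − 1 ≈ 0.8215.

ρ_SOR = 0.8215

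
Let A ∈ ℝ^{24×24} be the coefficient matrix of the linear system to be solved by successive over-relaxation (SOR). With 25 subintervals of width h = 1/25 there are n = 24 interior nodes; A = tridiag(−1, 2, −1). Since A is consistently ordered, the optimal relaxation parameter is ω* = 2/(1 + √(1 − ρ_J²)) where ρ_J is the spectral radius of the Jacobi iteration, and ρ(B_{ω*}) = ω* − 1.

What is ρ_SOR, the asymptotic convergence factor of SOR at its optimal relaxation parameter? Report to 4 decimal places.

n=24: λ(B_J) = 1 − λ(A)/2 = cos(kπ/25); k=1 gives ρ_J = 0.9921.
root = sin(π/25) = 0.12533  (since 1−cos² = sin²).
[ω*] 2 ÷ (1 + 0.12533) = 2 ÷ 1.12533 = 1.7773.
[ρ_SOR] ω* − 1 = 0.7773.

ρ_SOR = 0.7773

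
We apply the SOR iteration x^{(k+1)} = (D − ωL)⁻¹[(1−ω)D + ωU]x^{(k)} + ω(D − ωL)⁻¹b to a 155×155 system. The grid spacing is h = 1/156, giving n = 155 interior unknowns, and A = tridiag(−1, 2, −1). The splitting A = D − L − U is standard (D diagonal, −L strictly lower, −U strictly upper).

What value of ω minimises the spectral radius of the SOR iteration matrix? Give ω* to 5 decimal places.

ω* = 1.96052

spectrum of D⁻¹(L+U) = {cos(kπ/156) : 1≤k≤155}; ρ_J = cos(π/156) = 0.99980.
√(1 − cos²(π/156)) = sin(π/156) ≈ 0.020137.
Young: ω* = 2/(1+√(1−ρ_J²)) = 2/(1+0.020137) = 2/1.020137 = 1.96052.
and ρ(B_{ω*}) = 1.96052 − 1 = 0.96052.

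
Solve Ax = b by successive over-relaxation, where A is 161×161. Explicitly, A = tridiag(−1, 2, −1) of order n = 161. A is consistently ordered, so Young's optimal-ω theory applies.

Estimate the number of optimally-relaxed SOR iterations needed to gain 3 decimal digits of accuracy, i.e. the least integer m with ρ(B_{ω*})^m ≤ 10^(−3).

½·tridiag(1,0,1) at n=161: λ_k = cos(kπ/162); max |λ| at k=1 ⇒ ρ_J = cos(π/162) ≈ 0.9998120.
√(1−ρ_J²) simplifies to sin(π/162) = 0.0193913.
ω* = 2/(1+0.0193913) = 1.9619551
[ρ_SOR] ω* − 1 = 0.9619551.
ρ_SOR^m ≤ 10^(−3) ⇔ m ≥ 3·ln10/(−ln 0.9619551) = 6.90776/0.0387875 = 178.092; m = ⌈178.092⌉ = 179.

m = 179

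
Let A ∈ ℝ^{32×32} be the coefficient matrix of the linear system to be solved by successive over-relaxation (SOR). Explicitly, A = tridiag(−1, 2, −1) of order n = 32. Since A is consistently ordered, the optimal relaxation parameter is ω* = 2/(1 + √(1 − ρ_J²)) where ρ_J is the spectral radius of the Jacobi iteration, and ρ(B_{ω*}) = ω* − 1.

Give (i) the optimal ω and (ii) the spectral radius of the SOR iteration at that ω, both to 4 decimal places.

½·tridiag(1,0,1) at n=32: λ_k = cos(kπ/33); max |λ| at k=1 ⇒ ρ_J = cos(π/33) ≈ 0.9955.
root = sin(π/33) = 0.09506  (since 1−cos² = sin²).
ω* = 2/(1 + 0.09506) = 2/1.09506 = 1.8264.
and ρ(B_{ω*}) = 1.8264 − 1 = 0.8264.

ω* = 1.8264, ρ_SOR = 0.8264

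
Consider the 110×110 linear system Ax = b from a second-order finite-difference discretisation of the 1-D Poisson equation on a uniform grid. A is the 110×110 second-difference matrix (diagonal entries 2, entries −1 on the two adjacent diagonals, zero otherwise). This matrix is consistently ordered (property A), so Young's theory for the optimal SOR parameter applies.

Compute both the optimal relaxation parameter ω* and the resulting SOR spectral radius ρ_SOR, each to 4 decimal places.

ω* = 1.9450, ρ_SOR = 0.9450

ρ_J = max_k |cos(kπ/111)| = cos(π/111) = 0.9996
√(1 − cos²(π/111)) = sin(π/111) ≈ 0.02830.
ω* = 2/(1+0.02830) = 1.9450
ρ(B_{ω*}) = ω*−1 = 0.9450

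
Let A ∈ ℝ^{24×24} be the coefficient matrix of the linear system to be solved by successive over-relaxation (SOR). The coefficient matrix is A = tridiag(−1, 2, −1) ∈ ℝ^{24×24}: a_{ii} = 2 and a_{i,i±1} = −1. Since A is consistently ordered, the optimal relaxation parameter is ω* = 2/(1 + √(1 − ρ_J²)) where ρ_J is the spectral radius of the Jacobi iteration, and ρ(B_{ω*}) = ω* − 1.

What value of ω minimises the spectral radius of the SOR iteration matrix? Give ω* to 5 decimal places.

[ρ_J] n=24: ρ(B_J) = cos(π/(n+1)) = cos(π/25) = 0.99211.
√(1−ρ_J²) = |sin(π/25)| = 0.125333
So ω* = 2/1.125333 = 1.77725 (Young).
and ρ(B_{ω*}) = 1.77725 − 1 = 0.77725.

ω* = 1.77725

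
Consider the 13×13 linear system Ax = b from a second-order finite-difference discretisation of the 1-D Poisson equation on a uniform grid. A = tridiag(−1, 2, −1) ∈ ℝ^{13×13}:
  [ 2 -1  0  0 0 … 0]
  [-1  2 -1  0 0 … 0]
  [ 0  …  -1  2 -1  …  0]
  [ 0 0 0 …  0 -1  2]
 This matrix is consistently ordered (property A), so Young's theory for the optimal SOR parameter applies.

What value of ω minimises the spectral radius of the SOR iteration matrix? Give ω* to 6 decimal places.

ω* = 1.635964

n=13: λ(B_J) = 1 − λ(A)/2 = cos(kπ/14); k=1 gives ρ_J = 0.974928.
root = sin(π/14) = 0.2225209  (since 1−cos² = sin²).
ω* = 2/(1 + 0.2225209) = 2/1.2225209 = 1.635964.
ρ_SOR = ω* − 1 ≈ 0.635964.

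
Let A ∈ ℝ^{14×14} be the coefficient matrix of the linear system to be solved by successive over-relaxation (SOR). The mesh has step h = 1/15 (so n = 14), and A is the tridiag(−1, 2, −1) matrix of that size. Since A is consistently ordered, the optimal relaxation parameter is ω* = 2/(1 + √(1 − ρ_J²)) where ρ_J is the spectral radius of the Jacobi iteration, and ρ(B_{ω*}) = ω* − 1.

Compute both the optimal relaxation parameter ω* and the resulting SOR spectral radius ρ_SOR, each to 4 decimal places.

[ρ_J] n=14: ρ(B_J) = cos(π/(n+1)) = cos(π/15) = 0.9781.
root = sin(π/15) = 0.20791  (since 1−cos² = sin²).
ω* = 2 / (1 + 0.20791) = 2 / 1.20791 ≈ 1.6558.
and ρ(B_{ω*}) = 1.6558 − 1 = 0.6558.

ω* = 1.6558, ρ_SOR = 0.6558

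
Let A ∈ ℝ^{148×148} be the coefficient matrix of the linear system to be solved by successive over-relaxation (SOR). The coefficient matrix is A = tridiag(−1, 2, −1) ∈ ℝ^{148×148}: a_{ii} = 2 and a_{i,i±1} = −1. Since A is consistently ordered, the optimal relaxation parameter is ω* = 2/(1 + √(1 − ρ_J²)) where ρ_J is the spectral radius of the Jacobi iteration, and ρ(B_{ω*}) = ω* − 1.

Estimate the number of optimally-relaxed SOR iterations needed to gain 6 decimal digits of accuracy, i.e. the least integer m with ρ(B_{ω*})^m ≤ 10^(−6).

m = 328

n=148: λ(B_J) = 1 − λ(A)/2 = cos(kπ/149); k=1 gives ρ_J = 0.9997777.
√(1 − cos²(π/149)) = sin(π/149) ≈ 0.0210830.
ω* = 2/(1 + 0.0210830) = 2/1.0210830 = 1.9587046.
At ω = 1.9587046 every |λ(B_ω)| = ω−1, so ρ_SOR = 0.9587046.
ρ_SOR^m ≤ 10^(−6) ⇔ m ≥ 6·ln10/(−ln 0.9587046) = 13.8155/0.0421723 = 327.597; m = ⌈327.597⌉ = 328.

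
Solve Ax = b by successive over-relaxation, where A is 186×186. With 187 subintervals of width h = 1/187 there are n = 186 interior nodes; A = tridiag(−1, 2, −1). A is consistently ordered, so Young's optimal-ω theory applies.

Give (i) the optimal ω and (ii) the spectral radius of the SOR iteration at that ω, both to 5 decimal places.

spectrum of D⁻¹(L+U) = {cos(kπ/187) : 1≤k≤186}; ρ_J = cos(π/187) = 0.99986.
√(1−ρ_J²) simplifies to sin(π/187) = 0.016799.
Young: ω* = 2/(1+√(1−ρ_J²)) = 2/(1+0.016799) = 2/1.016799 = 1.96696.
At ω = 1.96696 every |λ(B_ω)| = ω−1, so ρ_SOR = 0.96696.

ω* = 1.96696, ρ_SOR = 0.96696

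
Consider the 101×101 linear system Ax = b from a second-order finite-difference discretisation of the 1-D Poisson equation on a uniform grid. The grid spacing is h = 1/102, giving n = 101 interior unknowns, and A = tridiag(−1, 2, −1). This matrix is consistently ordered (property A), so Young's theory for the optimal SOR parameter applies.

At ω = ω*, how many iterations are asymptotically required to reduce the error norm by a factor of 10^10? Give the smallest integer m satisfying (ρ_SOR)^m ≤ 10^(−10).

m = 374

n=101: λ(B_J) = 1 − λ(A)/2 = cos(kπ/102); k=1 gives ρ_J = 0.9995257.
√(1−ρ_J²) simplifies to sin(π/102) = 0.0307951.
[ω*] 2 ÷ (1 + 0.0307951) = 2 ÷ 1.0307951 = 1.9402498.
Hence ρ(B_{ω*}) = 1.9402498 − 1 = 0.9402498.
10·ln10 = 23.0259; −ln(0.9402498) = 0.0616097; m = ⌈23.0259/0.0616097⌉ = ⌈373.738⌉ = 374.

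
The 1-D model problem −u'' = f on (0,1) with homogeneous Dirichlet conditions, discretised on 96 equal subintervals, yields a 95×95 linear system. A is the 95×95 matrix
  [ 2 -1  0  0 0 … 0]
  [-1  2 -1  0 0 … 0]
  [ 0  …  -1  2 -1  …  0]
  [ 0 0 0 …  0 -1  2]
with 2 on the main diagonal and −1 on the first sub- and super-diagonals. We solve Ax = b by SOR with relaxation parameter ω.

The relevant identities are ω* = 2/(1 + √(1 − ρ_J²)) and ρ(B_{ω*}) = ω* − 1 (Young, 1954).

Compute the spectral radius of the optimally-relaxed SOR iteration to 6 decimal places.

ρ_SOR = 0.936635

With n=95, ρ(Jacobi) = cos(π/96) = 0.999465.
root = sin(π/96) = 0.0327191  (since 1−cos² = sin²).
Then 2/(1+√(1−ρ_J²)) = 2/(1+0.0327191); ω* = 2/1.0327191 = 1.936635.
ρ(B_{ω*}) = ω*−1 = 0.936635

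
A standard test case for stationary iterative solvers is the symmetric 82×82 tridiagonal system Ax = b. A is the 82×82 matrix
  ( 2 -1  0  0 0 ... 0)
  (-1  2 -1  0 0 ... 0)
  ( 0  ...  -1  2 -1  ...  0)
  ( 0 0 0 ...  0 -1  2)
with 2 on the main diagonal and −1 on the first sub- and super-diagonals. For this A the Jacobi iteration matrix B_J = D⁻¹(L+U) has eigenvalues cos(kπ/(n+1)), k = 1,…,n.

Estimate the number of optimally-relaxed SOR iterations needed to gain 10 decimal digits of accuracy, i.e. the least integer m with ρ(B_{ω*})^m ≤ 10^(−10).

m = 305

½·tridiag(1,0,1) at n=82: λ_k = cos(kπ/83); max |λ| at k=1 ⇒ ρ_J = cos(π/83) ≈ 0.9992838.
√(1−ρ_J²) simplifies to sin(π/83) = 0.0378415.
ω* = 2/(1+0.0378415) = 1.9270765
ρ(B_{ω*}) = ω*−1 = 0.9270765
For 10 digits: m = 10·ln10 / (−ln 0.9270765) = 23.0259/0.0757192 = 304.096; round up → m = 305.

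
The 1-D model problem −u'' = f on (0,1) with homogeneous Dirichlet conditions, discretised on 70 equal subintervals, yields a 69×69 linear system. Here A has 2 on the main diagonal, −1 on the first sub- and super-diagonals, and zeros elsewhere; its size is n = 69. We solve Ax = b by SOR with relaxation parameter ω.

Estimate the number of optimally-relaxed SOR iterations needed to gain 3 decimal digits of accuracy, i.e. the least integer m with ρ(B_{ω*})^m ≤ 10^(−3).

m = 77

n=69: λ(B_J) = 1 − λ(A)/2 = cos(kπ/70); k=1 gives ρ_J = 0.9989931.
root = sin(π/70) = 0.0448648  (since 1−cos² = sin²).
So ω* = 2/1.0448648 = 1.9141232 (Young).
Hence ρ(B_{ω*}) = 1.9141232 − 1 = 0.9141232.
m ≥ 3·ln10 / (−ln 0.9141232) = 76.932; smallest integer m = 77.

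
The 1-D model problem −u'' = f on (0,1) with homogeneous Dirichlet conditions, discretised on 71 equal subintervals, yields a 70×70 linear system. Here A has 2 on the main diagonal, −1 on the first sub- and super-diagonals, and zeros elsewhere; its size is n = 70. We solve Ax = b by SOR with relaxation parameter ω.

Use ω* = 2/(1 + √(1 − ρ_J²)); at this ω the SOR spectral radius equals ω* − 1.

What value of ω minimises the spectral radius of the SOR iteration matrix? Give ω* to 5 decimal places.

ρ_J = max_k |cos(kπ/71)| = cos(π/71) = 0.99902
√(1−ρ_J²) = |sin(π/71)| = 0.044233
So ω* = 2/1.044233 = 1.91528 (Young).
[ρ_SOR] ω* − 1 = 0.91528.

ω* = 1.91528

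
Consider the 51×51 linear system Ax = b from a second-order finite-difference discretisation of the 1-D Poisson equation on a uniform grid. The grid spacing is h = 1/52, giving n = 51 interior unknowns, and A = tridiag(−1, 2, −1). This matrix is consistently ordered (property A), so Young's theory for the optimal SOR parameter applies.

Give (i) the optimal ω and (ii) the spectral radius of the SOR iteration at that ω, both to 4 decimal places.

ω* = 1.8861, ρ_SOR = 0.8861

B_J for the 51×51 system has eigenvalues cos(kπ/52); ρ_J = cos(π/52) = 0.9982.
1 − cos²(π/52) = sin²(π/52) ⇒ √(1−ρ_J²) = sin(π/52) = 0.06038.
So ω* = 2/1.06038 = 1.8861 (Young).
and ρ(B_{ω*}) = 1.8861 − 1 = 0.8861.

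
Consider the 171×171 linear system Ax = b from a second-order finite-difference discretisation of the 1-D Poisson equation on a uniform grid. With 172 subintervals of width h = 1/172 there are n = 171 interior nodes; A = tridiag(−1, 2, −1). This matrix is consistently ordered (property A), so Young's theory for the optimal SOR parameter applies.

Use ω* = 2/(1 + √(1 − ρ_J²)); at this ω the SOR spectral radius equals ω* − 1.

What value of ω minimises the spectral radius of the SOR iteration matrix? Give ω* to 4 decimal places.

ω* = 1.9641

[ρ_J] n=171: ρ(B_J) = cos(π/(n+1)) = cos(π/172) = 0.9998.
1 − cos²(π/172) = sin²(π/172) ⇒ √(1−ρ_J²) = sin(π/172) = 0.01826.
So ω* = 2/1.01826 = 1.9641 (Young).
ρ_SOR = ω* − 1 ≈ 0.9641.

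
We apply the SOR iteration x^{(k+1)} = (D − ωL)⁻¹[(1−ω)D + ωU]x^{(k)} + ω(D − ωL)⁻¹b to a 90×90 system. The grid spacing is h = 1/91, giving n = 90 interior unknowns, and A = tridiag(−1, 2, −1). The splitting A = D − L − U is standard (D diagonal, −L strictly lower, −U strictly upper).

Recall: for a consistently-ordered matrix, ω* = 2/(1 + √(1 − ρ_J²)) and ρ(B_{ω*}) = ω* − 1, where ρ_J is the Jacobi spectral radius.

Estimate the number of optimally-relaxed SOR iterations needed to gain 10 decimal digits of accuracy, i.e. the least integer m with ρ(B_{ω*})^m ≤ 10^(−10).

n=90: λ(B_J) = 1 − λ(A)/2 = cos(kπ/91); k=1 gives ρ_J = 0.9994041.
√(1 − cos²(π/91)) = sin(π/91) ≈ 0.0345161.
Then 2/(1+√(1−ρ_J²)) = 2/(1+0.0345161); ω* = 2/1.0345161 = 1.9332710.
ρ_SOR = ω* − 1 ≈ 0.9332710.
(0.9332710)^m ≤ 10^{−10}  ⇒  m·ln(0.9332710) ≤ −10·ln10  ⇒  m ≥ 333.420  ⇒  m = 334

m = 334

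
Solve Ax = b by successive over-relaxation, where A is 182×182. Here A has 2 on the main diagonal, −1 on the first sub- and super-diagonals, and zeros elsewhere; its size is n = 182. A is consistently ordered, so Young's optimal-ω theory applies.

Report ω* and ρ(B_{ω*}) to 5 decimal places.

B_J for the 182×182 system has eigenvalues cos(kπ/183); ρ_J = cos(π/183) = 0.99985.
1 − cos²(π/183) = sin²(π/183) ⇒ √(1−ρ_J²) = sin(π/183) = 0.017166.
ω* = 2/(1+0.017166) = 1.96625
Hence ρ(B_{ω*}) = 1.96625 − 1 = 0.96625.

ω* = 1.96625, ρ_SOR = 0.96625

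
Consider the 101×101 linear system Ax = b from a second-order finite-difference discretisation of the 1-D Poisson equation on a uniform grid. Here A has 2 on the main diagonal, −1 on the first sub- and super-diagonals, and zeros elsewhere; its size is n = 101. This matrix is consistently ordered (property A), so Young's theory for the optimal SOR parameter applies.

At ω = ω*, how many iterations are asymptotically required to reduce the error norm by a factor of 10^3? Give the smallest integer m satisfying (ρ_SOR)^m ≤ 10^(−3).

m = 113

[ρ_J] n=101: ρ(B_J) = cos(π/(n+1)) = cos(π/102) = 0.9995257.
√(1−ρ_J²) simplifies to sin(π/102) = 0.0307951.
ω* = 2/(1+0.0307951) = 1.9402498
[ρ_SOR] ω* − 1 = 0.9402498.
Need (0.9402498)^m ≤ 10^(−3): m ≥ 3·ln10/|ln 0.9402498| = 6.90776/0.0616097 = 112.121 ⇒ m = 113.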